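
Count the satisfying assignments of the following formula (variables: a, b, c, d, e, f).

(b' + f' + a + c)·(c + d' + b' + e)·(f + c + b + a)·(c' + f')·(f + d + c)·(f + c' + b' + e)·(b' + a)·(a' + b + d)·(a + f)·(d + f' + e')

There are 2^6 = 64 truth assignments over (a, b, c, d, e, f).
Split on b. With b = 1, the clauses containing b are satisfied and b' drops from the rest; 5 of the 2^5 = 32 assignments to the other variables satisfy what remains.
With b = 0, by the same count on the reduced clause set, 9 assignments work.
(One model: a=F, b=F, c=F, d=F, e=F, f=T.)
Total: 5 + 9 = 14.

14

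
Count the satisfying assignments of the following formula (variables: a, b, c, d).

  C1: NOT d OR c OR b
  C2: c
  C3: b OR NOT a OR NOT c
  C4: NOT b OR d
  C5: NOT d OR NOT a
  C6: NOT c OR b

There are 2^4 = 16 truth assignments over (a, b, c, d).
Split on d. With d = true, the clauses containing d are satisfied and NOT d drops from the rest; 1 of the 2^3 = 8 assignments to the other variables satisfy what remains.
With d = false, by the same count on the reduced clause set, 0 assignments work.
Total: 1 + 0 = 1.

1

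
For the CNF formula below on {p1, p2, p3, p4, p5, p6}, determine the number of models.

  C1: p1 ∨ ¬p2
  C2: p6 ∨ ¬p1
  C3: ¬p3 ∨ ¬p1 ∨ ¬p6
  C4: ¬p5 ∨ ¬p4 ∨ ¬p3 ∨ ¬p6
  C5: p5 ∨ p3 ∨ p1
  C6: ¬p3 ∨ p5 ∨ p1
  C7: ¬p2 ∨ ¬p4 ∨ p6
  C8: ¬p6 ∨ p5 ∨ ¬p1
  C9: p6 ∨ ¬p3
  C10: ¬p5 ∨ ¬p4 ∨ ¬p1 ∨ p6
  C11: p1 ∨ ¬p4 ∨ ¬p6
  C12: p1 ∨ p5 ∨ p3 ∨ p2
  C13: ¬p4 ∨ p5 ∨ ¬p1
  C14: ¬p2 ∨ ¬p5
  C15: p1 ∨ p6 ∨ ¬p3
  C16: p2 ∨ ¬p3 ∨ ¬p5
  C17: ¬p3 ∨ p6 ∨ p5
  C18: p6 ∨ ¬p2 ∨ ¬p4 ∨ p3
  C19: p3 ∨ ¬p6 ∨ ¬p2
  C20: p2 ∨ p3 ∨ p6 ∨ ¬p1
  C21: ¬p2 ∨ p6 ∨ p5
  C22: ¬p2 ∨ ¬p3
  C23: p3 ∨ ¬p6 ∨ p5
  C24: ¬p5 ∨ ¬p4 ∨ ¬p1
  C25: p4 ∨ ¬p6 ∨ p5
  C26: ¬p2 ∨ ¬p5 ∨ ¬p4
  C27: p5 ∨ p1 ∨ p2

There are 2^6 = 64 truth assignments over (p1, p2, p3, p4, p5, p6).
Split on p2. With p2 = True, the clauses containing p2 are satisfied and ¬p2 drops from the rest; 0 of the 2^5 = 32 assignments to the other variables satisfy what remains.
With p2 = False, by the same count on the reduced clause set, 4 assignments work.
(One model: p1=F, p2=F, p3=F, p4=F, p5=T, p6=F.)
Total: 0 + 4 = 4.

4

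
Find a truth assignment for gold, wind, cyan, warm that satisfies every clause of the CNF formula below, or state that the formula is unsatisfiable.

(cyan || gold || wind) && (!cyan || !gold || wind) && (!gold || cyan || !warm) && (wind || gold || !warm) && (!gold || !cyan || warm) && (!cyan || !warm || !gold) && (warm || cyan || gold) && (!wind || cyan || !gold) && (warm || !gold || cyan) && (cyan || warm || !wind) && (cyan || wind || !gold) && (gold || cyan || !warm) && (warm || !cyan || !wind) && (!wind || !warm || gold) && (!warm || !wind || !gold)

gold=false; wind=false; cyan=true; warm=false

Try cyan = true.
Try gold = false.
Try wind = false.
Unit clause (!warm) forces warm = false.
This assignment satisfies each clause.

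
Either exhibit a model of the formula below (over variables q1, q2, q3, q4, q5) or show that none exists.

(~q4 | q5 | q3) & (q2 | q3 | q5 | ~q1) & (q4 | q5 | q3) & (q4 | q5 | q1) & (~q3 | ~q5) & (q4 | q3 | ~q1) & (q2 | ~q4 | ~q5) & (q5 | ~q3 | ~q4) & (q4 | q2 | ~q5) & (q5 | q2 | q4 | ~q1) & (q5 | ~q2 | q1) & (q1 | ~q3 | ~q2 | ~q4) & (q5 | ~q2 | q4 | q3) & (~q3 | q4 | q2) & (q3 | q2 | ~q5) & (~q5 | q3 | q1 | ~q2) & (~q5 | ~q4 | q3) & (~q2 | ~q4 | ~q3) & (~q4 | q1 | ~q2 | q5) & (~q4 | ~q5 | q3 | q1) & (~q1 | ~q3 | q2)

q1 ↦ 1; q2 ↦ 1; q3 ↦ 1; q4 ↦ 0; q5 ↦ 0

Suppose q3 = 1.
From the singleton clause (~q5), q5 = 0.
From the singleton clause (~q4), q4 = 0.
From the singleton clause (q1), q1 = 1.
From the singleton clause (q2), q2 = 1.
All clauses are satisfied.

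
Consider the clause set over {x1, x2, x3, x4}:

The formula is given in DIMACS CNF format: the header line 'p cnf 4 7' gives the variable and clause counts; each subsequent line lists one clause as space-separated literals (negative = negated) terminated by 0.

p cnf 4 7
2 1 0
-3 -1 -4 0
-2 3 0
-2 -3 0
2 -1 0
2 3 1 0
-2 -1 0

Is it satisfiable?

Unsatisfiable

Try x2 = True.
From the singleton clause (x3), x3 = True.
Now (¬x3) is unsatisfied and unit — conflict.
Backtrack on x2: now try x2 = False.
From the singleton clause (x1), x1 = True.
Now (¬x1) is unsatisfied and unit — conflict.
Either choice for x2 ends in contradiction.
No assignment satisfies every clause.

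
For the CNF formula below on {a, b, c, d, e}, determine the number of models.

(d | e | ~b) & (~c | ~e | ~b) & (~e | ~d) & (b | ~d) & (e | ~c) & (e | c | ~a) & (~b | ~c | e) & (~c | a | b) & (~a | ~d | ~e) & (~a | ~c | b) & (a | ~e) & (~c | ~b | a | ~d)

4

There are 2^5 = 32 truth assignments over (a, b, c, d, e).
Split on b. With b = 1, the clauses containing b are satisfied and ~b drops from the rest; 2 of the 2^4 = 16 assignments to the other variables satisfy what remains.
With b = 0, by the same count on the reduced clause set, 2 assignments work.
(One model: a=F, b=F, c=F, d=F, e=F.)
Total: 2 + 2 = 4.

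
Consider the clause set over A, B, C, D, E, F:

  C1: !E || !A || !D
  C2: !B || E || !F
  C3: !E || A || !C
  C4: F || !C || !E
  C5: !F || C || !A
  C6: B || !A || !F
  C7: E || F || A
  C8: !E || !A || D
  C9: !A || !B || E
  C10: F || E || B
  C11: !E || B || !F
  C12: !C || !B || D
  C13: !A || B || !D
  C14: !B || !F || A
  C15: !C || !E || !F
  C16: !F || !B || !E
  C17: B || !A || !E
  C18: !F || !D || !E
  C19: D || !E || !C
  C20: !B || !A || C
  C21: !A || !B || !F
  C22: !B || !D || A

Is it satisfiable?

Try E = true.
Try A = false.
From the singleton clause (!C), C = false.
Try B = false.
From the singleton clause (!F), F = false.
No clause remains; D is free.
A satisfying assignment: A: false; B: false; C: false; D: true; E: true; F: false.

Yes, satisfiable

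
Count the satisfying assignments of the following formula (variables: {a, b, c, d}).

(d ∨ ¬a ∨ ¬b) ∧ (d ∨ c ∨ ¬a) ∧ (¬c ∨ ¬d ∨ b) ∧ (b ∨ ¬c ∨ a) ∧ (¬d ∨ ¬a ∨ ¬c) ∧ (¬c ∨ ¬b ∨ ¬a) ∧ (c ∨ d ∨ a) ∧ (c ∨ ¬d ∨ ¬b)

5

There are 2^4 = 16 truth assignments over (a, b, c, d).
Check each against the 8 clauses (columns in the order a, b, c, d):
  F F F F  ✗ fails (c ∨ d ∨ a)
  F F F T  ✓ satisfies all
  F F T F  ✗ fails (b ∨ ¬c ∨ a)
  F F T T  ✗ fails (¬c ∨ ¬d ∨ b)
  F T F F  ✗ fails (c ∨ d ∨ a)
  F T F T  ✗ fails (c ∨ ¬d ∨ ¬b)
  F T T F  ✓ satisfies all
  F T T T  ✓ satisfies all
  T F F F  ✗ fails (d ∨ c ∨ ¬a)
  T F F T  ✓ satisfies all
  T F T F  ✓ satisfies all
  T F T T  ✗ fails (¬c ∨ ¬d ∨ b)
  T T F F  ✗ fails (d ∨ ¬a ∨ ¬b)
  T T F T  ✗ fails (c ∨ ¬d ∨ ¬b)
  T T T F  ✗ fails (d ∨ ¬a ∨ ¬b)
  T T T T  ✗ fails (¬d ∨ ¬a ∨ ¬c)
5 of the 16 rows are models.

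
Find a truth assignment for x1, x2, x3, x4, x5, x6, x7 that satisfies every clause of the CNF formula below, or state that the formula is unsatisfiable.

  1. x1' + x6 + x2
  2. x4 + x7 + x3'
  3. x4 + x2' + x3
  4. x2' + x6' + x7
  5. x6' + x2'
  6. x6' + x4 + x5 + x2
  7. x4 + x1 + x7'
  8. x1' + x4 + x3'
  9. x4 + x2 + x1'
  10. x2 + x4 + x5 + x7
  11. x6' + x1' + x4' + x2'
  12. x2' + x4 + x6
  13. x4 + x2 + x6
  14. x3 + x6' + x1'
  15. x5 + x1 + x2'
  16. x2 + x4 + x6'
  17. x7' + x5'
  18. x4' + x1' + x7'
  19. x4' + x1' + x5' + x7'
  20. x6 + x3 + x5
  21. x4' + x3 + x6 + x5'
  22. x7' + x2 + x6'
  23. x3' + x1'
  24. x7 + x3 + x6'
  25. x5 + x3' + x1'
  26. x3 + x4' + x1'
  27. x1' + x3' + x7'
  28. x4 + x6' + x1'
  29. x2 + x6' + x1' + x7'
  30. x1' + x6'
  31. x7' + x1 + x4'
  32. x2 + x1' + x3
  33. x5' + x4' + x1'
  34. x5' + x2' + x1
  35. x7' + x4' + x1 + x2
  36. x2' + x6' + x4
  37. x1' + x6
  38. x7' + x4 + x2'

x1 ↦ 0,  x2 ↦ 0,  x3 ↦ 1,  x4 ↦ 1,  x5 ↦ 1,  x6 ↦ 0,  x7 ↦ 0

Try x6 = 0.
Unit clause (x1') forces x1 = 0.
Try x4 = 1.
Unit clause (x7') forces x7 = 0.
Try x5 = 1.
Unit clause (x3) forces x3 = 1.
Unit clause (x2') forces x2 = 0.
This assignment satisfies each clause.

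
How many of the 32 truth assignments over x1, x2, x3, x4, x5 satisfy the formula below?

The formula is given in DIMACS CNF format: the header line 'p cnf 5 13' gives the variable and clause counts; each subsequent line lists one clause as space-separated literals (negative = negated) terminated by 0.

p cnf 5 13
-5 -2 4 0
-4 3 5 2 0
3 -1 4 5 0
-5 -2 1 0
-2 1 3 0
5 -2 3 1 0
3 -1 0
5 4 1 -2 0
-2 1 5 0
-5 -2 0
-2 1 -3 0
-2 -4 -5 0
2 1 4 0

9

There are 2^5 = 32 truth assignments over (x1, x2, x3, x4, x5).
Split on x1. With x1 = True, the clauses containing x1 are satisfied and ¬x1 drops from the rest; 6 of the 2^4 = 16 assignments to the other variables satisfy what remains.
With x1 = False, by the same count on the reduced clause set, 3 assignments work.
(One model: x1=F, x2=F, x3=F, x4=T, x5=T.)
Total: 6 + 3 = 9.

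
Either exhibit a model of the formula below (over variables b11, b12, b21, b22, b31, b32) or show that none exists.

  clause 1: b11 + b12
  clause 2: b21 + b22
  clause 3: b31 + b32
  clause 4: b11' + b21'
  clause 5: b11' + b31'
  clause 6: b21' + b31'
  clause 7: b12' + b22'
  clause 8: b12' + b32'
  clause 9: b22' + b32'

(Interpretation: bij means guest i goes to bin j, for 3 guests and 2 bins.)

Case b11 = 1:
Unit clause (b21') forces b21 = 0.
Unit clause (b22) forces b22 = 1.
Unit clause (b31') forces b31 = 0.
Unit clause (b32) forces b32 = 1.
Now (b32') is unsatisfied and unit — conflict.
Undo b11 and try b11 = 0.
Unit clause (b12) forces b12 = 1.
Unit clause (b22') forces b22 = 0.
Unit clause (b21) forces b21 = 1.
Unit clause (b31') forces b31 = 0.
Unit clause (b32) forces b32 = 1.
Now (b32') is unsatisfied and unit — conflict.
Both values of b11 lead to a conflict.

UNSATISFIABLE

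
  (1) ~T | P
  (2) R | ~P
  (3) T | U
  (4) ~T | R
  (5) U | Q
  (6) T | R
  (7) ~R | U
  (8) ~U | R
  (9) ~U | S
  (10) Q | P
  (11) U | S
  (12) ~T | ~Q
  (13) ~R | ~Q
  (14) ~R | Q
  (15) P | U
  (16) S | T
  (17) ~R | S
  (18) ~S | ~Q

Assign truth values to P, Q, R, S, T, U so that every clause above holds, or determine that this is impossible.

Case T = 0:
The clause (U) is unit, so U = 1.
The clause (R) is unit, so R = 1.
The clause (S) is unit, so S = 1.
The clause (~Q) is unit, so Q = 0.
Now (Q) is unsatisfied and unit — conflict.
So T must be the other value — set T = 1.
The clause (P) is unit, so P = 1.
The clause (R) is unit, so R = 1.
The clause (U) is unit, so U = 1.
The clause (S) is unit, so S = 1.
The clause (~Q) is unit, so Q = 0.
Now (Q) is unsatisfied and unit — conflict.
Neither T = 1 nor T = 0 works.

UNSATISFIABLE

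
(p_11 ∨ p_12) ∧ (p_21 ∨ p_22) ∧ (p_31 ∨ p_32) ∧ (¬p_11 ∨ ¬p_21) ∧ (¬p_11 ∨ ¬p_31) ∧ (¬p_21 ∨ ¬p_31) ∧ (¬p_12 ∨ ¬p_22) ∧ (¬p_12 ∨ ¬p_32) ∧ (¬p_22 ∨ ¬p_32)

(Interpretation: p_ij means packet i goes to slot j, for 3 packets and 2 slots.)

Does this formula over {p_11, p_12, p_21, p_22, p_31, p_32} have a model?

No, unsatisfiable

Case p_11 = True:
The clause (¬p_21) is unit, so p_21 = False.
The clause (p_22) is unit, so p_22 = True.
The clause (¬p_31) is unit, so p_31 = False.
The clause (p_32) is unit, so p_32 = True.
That conflicts with the unit clause (¬p_32).
Backtrack on p_11: now try p_11 = False.
The clause (p_12) is unit, so p_12 = True.
The clause (¬p_22) is unit, so p_22 = False.
The clause (p_21) is unit, so p_21 = True.
The clause (¬p_31) is unit, so p_31 = False.
The clause (p_32) is unit, so p_32 = True.
That conflicts with the unit clause (¬p_32).
Neither p_11 = True nor p_11 = False works.
No assignment satisfies every clause.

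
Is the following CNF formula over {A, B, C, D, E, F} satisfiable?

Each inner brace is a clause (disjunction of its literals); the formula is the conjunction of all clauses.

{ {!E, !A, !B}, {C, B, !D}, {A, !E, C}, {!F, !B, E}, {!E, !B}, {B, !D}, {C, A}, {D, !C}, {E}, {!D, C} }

The clause (E) is unit, so E = true.
The clause (!B) is unit, so B = false.
The clause (!D) is unit, so D = false.
The clause (!C) is unit, so C = false.
The clause (A) is unit, so A = true.
No clause remains; F is free.
A satisfying assignment: A: true, B: false, C: false, D: false, E: true, F: false.

Yes, satisfiable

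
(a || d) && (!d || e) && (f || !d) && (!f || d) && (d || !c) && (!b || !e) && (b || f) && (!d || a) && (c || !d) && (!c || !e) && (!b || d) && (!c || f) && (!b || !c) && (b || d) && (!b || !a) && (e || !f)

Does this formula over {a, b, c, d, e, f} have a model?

Branch on a: set a = true.
The clause (!b) is unit, so b = false.
The clause (f) is unit, so f = true.
The clause (d) is unit, so d = true.
The clause (e) is unit, so e = true.
The clause (c) is unit, so c = true.
Now (!c) is unsatisfied and unit — conflict.
So a must be the other value — set a = false.
The clause (d) is unit, so d = true.
Now (!d) is unsatisfied and unit — conflict.
Neither a = true nor a = false works.
No assignment satisfies every clause.

Unsatisfiable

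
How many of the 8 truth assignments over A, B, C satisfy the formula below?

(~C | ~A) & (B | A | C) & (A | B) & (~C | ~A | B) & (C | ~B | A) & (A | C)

3

There are 2^3 = 8 truth assignments over (A, B, C).
Check each against the 6 clauses (columns in the order A, B, C):
  F F F  ✗ fails (B | A | C)
  F F T  ✗ fails (A | B)
  F T F  ✗ fails (C | ~B | A)
  F T T  ✓ satisfies all
  T F F  ✓ satisfies all
  T F T  ✗ fails (~C | ~A)
  T T F  ✓ satisfies all
  T T T  ✗ fails (~C | ~A)
3 of the 8 rows are models.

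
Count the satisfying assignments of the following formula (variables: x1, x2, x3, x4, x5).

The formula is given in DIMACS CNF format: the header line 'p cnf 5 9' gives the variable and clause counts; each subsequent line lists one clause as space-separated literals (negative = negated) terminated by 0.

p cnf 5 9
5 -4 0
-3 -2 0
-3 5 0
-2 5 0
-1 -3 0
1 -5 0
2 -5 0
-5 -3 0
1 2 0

3

There are 2^5 = 32 truth assignments over (x1, x2, x3, x4, x5).
Split on x3. With x3 = True, the clauses containing x3 are satisfied and ¬x3 drops from the rest; 0 of the 2^4 = 16 assignments to the other variables satisfy what remains.
With x3 = False, by the same count on the reduced clause set, 3 assignments work.
(One model: x1=T, x2=F, x3=F, x4=F, x5=F.)
Total: 0 + 3 = 3.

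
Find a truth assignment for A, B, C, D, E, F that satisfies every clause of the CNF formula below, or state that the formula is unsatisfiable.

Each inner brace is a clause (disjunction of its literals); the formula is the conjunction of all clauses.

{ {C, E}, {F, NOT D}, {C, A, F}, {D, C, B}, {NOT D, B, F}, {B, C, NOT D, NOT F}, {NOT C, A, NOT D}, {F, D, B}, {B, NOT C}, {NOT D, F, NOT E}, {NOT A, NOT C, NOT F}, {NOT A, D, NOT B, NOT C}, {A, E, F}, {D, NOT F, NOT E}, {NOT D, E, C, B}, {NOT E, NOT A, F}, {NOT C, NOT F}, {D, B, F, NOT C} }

Try C = false.
Unit clause (E) forces E = true.
Try F = true.
Unit clause (D) forces D = true.
Unit clause (B) forces B = true.
All clauses hold; A can take either value.

A: true, B: true, C: false, D: true, E: true, F: true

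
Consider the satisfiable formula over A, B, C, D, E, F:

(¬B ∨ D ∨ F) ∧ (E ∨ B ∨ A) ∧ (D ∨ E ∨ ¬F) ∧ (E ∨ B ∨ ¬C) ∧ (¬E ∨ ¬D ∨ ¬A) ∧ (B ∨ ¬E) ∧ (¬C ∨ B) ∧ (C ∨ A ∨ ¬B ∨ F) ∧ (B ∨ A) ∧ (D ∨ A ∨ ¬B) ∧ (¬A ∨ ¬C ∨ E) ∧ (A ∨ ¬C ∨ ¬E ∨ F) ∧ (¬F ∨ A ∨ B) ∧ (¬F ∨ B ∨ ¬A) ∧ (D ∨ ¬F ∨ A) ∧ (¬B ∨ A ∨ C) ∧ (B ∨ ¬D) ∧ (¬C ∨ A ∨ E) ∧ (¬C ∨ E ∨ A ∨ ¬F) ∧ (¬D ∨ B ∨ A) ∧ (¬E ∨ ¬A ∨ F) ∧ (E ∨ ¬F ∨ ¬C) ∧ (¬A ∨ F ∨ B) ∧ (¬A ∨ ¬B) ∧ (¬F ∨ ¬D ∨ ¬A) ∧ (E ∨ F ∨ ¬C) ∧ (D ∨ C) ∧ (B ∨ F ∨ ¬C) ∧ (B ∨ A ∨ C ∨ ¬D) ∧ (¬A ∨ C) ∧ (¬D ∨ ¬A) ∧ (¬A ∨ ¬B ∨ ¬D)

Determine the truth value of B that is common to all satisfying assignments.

Suppose B = False.
The clause (¬E) is unit, so E = False.
The clause (A) is unit, so A = True.
The clause (¬C) is unit, so C = False.
But (C) is also a unit clause — contradiction.
So every satisfying assignment has B = True.

True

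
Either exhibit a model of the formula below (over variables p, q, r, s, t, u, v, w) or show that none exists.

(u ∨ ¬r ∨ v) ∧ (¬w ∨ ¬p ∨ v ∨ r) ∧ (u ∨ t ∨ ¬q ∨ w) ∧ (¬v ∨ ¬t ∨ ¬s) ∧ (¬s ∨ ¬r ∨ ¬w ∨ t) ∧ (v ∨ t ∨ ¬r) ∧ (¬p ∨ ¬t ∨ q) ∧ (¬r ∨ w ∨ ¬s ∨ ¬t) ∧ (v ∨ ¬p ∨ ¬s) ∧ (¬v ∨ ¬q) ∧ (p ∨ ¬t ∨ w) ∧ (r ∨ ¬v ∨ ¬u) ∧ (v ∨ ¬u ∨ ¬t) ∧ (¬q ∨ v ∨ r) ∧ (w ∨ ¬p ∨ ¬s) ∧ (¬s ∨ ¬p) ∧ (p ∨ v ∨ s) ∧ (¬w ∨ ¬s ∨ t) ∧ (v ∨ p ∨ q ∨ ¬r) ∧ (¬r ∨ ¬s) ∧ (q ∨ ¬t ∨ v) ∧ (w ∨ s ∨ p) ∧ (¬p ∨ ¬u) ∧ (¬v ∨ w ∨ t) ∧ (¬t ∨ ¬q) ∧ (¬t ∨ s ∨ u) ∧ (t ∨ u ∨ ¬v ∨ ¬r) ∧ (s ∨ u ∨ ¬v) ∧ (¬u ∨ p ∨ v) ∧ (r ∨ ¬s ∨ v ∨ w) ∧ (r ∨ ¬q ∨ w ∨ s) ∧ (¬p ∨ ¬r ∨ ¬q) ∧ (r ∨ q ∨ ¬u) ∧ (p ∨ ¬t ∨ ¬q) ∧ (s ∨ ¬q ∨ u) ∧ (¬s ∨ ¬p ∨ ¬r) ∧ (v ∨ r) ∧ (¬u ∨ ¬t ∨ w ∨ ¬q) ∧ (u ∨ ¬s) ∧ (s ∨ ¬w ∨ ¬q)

Try v = True.
Unit clause (¬q) forces q = False.
Try t = True.
Unit clause (¬s) forces s = False.
Unit clause (¬p) forces p = False.
Unit clause (w) forces w = True.
Unit clause (u) forces u = True.
Unit clause (r) forces r = True.
All clauses are satisfied.

p: False; q: False; r: True; s: False; t: True; u: True; v: True; w: True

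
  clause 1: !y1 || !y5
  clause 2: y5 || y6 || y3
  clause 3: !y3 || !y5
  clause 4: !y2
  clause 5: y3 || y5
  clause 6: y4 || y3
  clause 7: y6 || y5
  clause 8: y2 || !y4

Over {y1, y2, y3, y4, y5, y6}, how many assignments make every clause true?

There are 2^6 = 64 truth assignments over (y1, y2, y3, y4, y5, y6).
Split on y6. With y6 = true, the clauses containing y6 are satisfied and !y6 drops from the rest; 2 of the 2^5 = 32 assignments to the other variables satisfy what remains.
With y6 = false, by the same count on the reduced clause set, 0 assignments work.
(One model: y1=F, y2=F, y3=T, y4=F, y5=F, y6=T.)
Total: 2 + 0 = 2.

2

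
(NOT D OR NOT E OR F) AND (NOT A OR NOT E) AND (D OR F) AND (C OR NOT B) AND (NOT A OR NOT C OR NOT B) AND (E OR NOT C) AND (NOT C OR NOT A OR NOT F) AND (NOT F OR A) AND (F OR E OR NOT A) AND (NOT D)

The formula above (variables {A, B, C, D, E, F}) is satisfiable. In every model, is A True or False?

True

Suppose A = false.
Unit clause (NOT F) forces F = false.
Unit clause (D) forces D = true.
Now (NOT D) is unsatisfied and unit — conflict.
So every satisfying assignment has A = True.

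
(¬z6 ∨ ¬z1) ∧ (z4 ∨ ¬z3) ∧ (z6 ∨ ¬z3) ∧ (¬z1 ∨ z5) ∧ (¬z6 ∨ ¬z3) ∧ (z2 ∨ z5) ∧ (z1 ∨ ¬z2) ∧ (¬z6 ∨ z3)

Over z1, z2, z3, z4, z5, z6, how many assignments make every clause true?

6

There are 2^6 = 64 truth assignments over (z1, z2, z3, z4, z5, z6).
Split on z1. With z1 = True, the clauses containing z1 are satisfied and ¬z1 drops from the rest; 4 of the 2^5 = 32 assignments to the other variables satisfy what remains.
With z1 = False, by the same count on the reduced clause set, 2 assignments work.
Total: 4 + 2 = 6.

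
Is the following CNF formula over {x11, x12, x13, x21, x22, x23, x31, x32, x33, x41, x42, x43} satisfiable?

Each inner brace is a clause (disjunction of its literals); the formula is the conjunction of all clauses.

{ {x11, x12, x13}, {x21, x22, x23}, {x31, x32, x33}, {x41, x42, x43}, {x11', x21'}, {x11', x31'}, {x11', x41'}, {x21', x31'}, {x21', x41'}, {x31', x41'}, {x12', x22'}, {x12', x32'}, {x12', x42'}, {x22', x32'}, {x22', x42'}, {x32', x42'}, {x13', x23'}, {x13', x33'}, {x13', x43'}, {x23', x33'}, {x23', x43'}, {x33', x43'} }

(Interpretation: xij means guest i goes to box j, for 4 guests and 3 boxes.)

Branch on x11: set x11 = 0.
Branch on x12: set x12 = 1.
The clause (x22') is unit, so x22 = 0.
The clause (x32') is unit, so x32 = 0.
The clause (x42') is unit, so x42 = 0.
Branch on x21: set x21 = 1.
The clause (x31') is unit, so x31 = 0.
The clause (x33) is unit, so x33 = 1.
The clause (x41') is unit, so x41 = 0.
The clause (x43) is unit, so x43 = 1.
Now (x43') is unsatisfied and unit — conflict.
So x21 must be the other value — set x21 = 0.
The clause (x23) is unit, so x23 = 1.
The clause (x13') is unit, so x13 = 0.
The clause (x33') is unit, so x33 = 0.
The clause (x31) is unit, so x31 = 1.
The clause (x41') is unit, so x41 = 0.
The clause (x43) is unit, so x43 = 1.
Now (x43') is unsatisfied and unit — conflict.
Both values of x21 lead to a conflict.
So x12 must be the other value — set x12 = 0.
The clause (x13) is unit, so x13 = 1.
The clause (x23') is unit, so x23 = 0.
The clause (x33') is unit, so x33 = 0.
The clause (x43') is unit, so x43 = 0.
Branch on x21: set x21 = 1.
The clause (x31') is unit, so x31 = 0.
The clause (x32) is unit, so x32 = 1.
The clause (x41') is unit, so x41 = 0.
The clause (x42) is unit, so x42 = 1.
Now (x42') is unsatisfied and unit — conflict.
So x21 must be the other value — set x21 = 0.
The clause (x22) is unit, so x22 = 1.
The clause (x32') is unit, so x32 = 0.
The clause (x31) is unit, so x31 = 1.
The clause (x41') is unit, so x41 = 0.
The clause (x42) is unit, so x42 = 1.
Now (x42') is unsatisfied and unit — conflict.
Both values of x21 lead to a conflict.
Both values of x12 lead to a conflict.
So x11 must be the other value — set x11 = 1.
The clause (x21') is unit, so x21 = 0.
The clause (x31') is unit, so x31 = 0.
The clause (x41') is unit, so x41 = 0.
Branch on x22: set x22 = 1.
The clause (x12') is unit, so x12 = 0.
The clause (x32') is unit, so x32 = 0.
The clause (x33) is unit, so x33 = 1.
The clause (x42') is unit, so x42 = 0.
The clause (x43) is unit, so x43 = 1.
Now (x43') is unsatisfied and unit — conflict.
So x22 must be the other value — set x22 = 0.
The clause (x23) is unit, so x23 = 1.
The clause (x13') is unit, so x13 = 0.
The clause (x33') is unit, so x33 = 0.
The clause (x32) is unit, so x32 = 1.
The clause (x12') is unit, so x12 = 0.
The clause (x42') is unit, so x42 = 0.
The clause (x43) is unit, so x43 = 1.
Now (x43') is unsatisfied and unit — conflict.
Both values of x22 lead to a conflict.
Both values of x11 lead to a conflict.
No assignment satisfies every clause.

Unsatisfiable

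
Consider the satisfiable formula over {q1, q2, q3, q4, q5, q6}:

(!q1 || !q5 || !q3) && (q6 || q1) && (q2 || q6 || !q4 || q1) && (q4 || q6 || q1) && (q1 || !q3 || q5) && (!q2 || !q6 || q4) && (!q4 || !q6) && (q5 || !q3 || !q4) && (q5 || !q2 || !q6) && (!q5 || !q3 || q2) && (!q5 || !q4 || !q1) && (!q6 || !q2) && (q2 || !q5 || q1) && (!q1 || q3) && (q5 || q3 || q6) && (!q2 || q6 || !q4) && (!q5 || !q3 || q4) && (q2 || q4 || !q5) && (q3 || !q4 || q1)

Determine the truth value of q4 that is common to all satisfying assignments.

False

Suppose q4 = true.
(!q6) alone gives q6 = false.
(q1) alone gives q1 = true.
(!q5) alone gives q5 = false.
(!q3) alone gives q3 = false.
That conflicts with the unit clause (q3).
So every satisfying assignment has q4 = False.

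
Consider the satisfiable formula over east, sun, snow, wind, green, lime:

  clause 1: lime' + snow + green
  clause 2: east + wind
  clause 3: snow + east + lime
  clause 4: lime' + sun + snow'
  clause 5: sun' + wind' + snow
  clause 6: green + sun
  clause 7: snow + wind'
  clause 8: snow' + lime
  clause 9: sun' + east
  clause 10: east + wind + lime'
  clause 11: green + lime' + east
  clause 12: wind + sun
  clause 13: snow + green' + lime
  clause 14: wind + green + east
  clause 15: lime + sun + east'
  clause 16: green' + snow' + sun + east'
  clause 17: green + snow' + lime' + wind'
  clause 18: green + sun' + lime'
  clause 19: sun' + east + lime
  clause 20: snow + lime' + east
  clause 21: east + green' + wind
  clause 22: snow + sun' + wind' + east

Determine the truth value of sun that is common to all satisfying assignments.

Suppose sun = 0.
(green) alone gives green = 1.
(wind) alone gives wind = 1.
(snow) alone gives snow = 1.
(lime') alone gives lime = 0.
Now (lime) is unsatisfied and unit — conflict.
So every satisfying assignment has sun = True.

True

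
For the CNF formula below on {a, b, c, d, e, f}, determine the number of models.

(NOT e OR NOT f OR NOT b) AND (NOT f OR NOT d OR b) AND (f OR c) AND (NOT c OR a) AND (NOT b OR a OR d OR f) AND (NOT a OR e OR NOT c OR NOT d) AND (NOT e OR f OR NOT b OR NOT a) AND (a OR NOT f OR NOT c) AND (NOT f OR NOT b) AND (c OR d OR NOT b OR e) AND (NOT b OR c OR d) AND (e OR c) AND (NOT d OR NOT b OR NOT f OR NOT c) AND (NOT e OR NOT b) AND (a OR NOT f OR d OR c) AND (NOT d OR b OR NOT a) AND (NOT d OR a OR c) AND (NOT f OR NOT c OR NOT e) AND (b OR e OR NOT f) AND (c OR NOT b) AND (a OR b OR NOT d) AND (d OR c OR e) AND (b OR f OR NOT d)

4

There are 2^6 = 64 truth assignments over (a, b, c, d, e, f).
Split on c. With c = true, the clauses containing c are satisfied and NOT c drops from the rest; 3 of the 2^5 = 32 assignments to the other variables satisfy what remains.
With c = false, by the same count on the reduced clause set, 1 assignment works.
(One model: a=T, b=F, c=F, d=F, e=T, f=T.)
Total: 3 + 1 = 4.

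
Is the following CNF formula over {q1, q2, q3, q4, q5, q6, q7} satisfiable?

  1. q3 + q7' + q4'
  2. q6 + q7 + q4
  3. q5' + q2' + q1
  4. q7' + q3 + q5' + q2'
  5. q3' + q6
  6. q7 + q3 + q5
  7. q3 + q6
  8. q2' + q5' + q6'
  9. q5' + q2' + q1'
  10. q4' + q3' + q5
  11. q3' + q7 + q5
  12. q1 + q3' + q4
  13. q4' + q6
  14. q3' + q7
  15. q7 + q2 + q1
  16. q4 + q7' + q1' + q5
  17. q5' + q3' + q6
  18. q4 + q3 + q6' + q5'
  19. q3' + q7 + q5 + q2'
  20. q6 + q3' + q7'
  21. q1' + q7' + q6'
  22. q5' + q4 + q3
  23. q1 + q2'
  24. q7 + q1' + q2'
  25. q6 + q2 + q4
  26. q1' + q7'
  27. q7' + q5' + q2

Satisfiable

Case q3 = 0:
(q6) alone gives q6 = 1.
Case q7 = 1:
(q4') alone gives q4 = 0.
(q5') alone gives q5 = 0.
(q1') alone gives q1 = 0.
(q2') alone gives q2 = 0.
Every clause now holds.
A satisfying assignment: q1 ↦ 0,  q2 ↦ 0,  q3 ↦ 0,  q4 ↦ 0,  q5 ↦ 0,  q6 ↦ 1,  q7 ↦ 1.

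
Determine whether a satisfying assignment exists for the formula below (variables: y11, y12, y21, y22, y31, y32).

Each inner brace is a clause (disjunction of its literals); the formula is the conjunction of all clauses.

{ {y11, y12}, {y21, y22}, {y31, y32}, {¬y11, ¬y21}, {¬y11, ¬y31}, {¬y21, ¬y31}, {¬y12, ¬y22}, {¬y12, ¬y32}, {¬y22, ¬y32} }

Suppose y11 = True.
From the singleton clause (¬y21), y21 = False.
From the singleton clause (y22), y22 = True.
From the singleton clause (¬y31), y31 = False.
From the singleton clause (y32), y32 = True.
That conflicts with the unit clause (¬y32).
Backtrack on y11: now try y11 = False.
From the singleton clause (y12), y12 = True.
From the singleton clause (¬y22), y22 = False.
From the singleton clause (y21), y21 = True.
From the singleton clause (¬y31), y31 = False.
From the singleton clause (y32), y32 = True.
That conflicts with the unit clause (¬y32).
Neither y11 = True nor y11 = False works.
No assignment satisfies every clause.

Unsatisfiable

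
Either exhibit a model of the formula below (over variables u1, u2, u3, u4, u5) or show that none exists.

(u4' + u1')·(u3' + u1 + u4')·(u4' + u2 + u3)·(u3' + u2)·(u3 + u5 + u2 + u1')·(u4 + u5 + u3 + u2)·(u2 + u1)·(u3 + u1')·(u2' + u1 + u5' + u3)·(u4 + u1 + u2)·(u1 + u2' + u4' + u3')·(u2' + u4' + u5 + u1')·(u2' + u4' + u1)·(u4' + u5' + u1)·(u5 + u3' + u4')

Case u4 = 0:
Case u3 = 1:
(u2) alone gives u2 = 1.
Every clause is now satisfied; u1, u5 are unconstrained.

u1=0; u2=1; u3=1; u4=0; u5=0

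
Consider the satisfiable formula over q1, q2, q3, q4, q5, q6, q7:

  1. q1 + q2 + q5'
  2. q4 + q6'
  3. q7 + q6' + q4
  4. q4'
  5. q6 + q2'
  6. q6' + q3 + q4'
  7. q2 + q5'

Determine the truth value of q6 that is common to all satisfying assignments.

False

Suppose q6 = 1.
Unit clause (q4) forces q4 = 1.
Now (q4') is unsatisfied and unit — conflict.
So every satisfying assignment has q6 = False.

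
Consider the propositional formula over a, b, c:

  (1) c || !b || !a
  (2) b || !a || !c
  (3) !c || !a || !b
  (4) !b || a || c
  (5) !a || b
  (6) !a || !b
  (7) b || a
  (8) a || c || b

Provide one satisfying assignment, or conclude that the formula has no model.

Try a = false.
Unit clause (b) forces b = true.
Unit clause (c) forces c = true.
This assignment satisfies each clause.

a ↦ false, b ↦ true, c ↦ true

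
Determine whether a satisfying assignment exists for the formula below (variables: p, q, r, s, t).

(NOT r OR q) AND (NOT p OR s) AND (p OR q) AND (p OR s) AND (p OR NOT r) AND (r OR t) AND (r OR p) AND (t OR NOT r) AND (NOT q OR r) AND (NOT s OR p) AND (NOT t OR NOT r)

Yes

Case r = false:
Unit clause (t) forces t = true.
Unit clause (p) forces p = true.
Unit clause (s) forces s = true.
Unit clause (NOT q) forces q = false.
This assignment satisfies each clause.
A satisfying assignment: p ↦ true, q ↦ false, r ↦ false, s ↦ true, t ↦ true.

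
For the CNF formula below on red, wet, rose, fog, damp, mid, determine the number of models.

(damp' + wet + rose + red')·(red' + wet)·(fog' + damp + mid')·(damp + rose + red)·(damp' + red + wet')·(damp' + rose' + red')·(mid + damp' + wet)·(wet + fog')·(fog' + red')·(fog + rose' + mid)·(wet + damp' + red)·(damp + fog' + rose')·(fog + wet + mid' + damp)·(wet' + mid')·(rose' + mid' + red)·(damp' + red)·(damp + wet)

2

There are 2^6 = 64 truth assignments over (red, wet, rose, fog, damp, mid).
Split on fog. With fog = 1, the clauses containing fog are satisfied and fog' drops from the rest; 0 of the 2^5 = 32 assignments to the other variables satisfy what remains.
With fog = 0, by the same count on the reduced clause set, 2 assignments work.
(One model: red=T, wet=T, rose=F, fog=F, damp=F, mid=F.)
Total: 0 + 2 = 2.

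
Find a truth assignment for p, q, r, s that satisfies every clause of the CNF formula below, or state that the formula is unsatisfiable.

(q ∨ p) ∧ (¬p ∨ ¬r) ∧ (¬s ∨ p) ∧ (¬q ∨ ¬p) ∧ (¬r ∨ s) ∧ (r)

UNSATISFIABLE

The clause (r) is unit, so r = True.
The clause (¬p) is unit, so p = False.
The clause (q) is unit, so q = True.
The clause (¬s) is unit, so s = False.
That conflicts with the unit clause (s).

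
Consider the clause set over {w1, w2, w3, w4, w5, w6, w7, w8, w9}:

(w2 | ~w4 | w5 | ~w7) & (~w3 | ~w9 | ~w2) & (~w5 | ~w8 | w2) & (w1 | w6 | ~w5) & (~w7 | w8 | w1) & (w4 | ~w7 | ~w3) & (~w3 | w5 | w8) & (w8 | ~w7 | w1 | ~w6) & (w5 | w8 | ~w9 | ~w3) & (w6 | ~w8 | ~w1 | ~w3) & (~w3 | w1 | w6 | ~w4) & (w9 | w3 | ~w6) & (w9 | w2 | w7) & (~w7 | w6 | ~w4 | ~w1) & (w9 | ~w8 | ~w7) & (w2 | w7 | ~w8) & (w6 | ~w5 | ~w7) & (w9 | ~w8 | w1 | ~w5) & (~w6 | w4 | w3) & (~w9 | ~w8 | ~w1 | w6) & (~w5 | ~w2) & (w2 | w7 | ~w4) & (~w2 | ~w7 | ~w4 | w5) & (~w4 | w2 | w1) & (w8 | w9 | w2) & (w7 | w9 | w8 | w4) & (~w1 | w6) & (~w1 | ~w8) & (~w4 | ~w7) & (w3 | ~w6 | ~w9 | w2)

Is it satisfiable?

Satisfiable

Branch on w5: set w5 = 0.
Branch on w3: set w3 = 0.
Branch on w9: set w9 = 1.
Branch on w6: set w6 = 0.
(~w1) alone gives w1 = 0.
Branch on w7: set w7 = 0.
Branch on w2: set w2 = 1.
All clauses hold; w4, w8 can take either value.
A satisfying assignment: w1: 0, w2: 1, w3: 0, w4: 0, w5: 0, w6: 0, w7: 0, w8: 1, w9: 1.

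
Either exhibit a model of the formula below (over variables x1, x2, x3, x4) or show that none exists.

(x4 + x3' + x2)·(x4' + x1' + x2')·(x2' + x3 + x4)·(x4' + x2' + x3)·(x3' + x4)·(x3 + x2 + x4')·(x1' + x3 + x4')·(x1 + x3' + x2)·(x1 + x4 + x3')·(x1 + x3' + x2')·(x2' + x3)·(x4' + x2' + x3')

x1 ↦ 1, x2 ↦ 0, x3 ↦ 1, x4 ↦ 1

Suppose x3 = 1.
The clause (x4) is unit, so x4 = 1.
The clause (x2') is unit, so x2 = 0.
The clause (x1) is unit, so x1 = 1.
This assignment satisfies each clause.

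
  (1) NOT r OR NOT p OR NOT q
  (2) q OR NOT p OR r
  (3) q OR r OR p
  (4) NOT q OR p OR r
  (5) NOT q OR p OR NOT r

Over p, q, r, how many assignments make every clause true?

3

There are 2^3 = 8 truth assignments over (p, q, r).
Check each against the 5 clauses (columns in the order p, q, r):
  F F F  ✗ fails (q OR r OR p)
  F F T  ✓ satisfies all
  F T F  ✗ fails (NOT q OR p OR r)
  F T T  ✗ fails (NOT q OR p OR NOT r)
  T F F  ✗ fails (q OR NOT p OR r)
  T F T  ✓ satisfies all
  T T F  ✓ satisfies all
  T T T  ✗ fails (NOT r OR NOT p OR NOT q)
3 of the 8 rows are models.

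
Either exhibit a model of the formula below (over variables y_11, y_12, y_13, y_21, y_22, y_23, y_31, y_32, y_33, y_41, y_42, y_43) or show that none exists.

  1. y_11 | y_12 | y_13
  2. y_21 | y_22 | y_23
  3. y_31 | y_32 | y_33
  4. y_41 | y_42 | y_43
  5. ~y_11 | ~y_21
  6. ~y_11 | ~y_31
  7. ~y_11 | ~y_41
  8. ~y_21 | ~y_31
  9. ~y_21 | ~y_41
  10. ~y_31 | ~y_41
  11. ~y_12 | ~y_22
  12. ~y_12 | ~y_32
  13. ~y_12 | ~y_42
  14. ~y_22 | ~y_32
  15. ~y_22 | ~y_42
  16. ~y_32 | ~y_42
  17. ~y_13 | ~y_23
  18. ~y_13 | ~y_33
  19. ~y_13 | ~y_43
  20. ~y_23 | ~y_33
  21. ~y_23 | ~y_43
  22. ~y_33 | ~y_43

Branch on y_11: set y_11 = 0.
Branch on y_12: set y_12 = 1.
The clause (~y_22) is unit, so y_22 = 0.
The clause (~y_32) is unit, so y_32 = 0.
The clause (~y_42) is unit, so y_42 = 0.
Branch on y_21: set y_21 = 1.
The clause (~y_31) is unit, so y_31 = 0.
The clause (y_33) is unit, so y_33 = 1.
The clause (~y_41) is unit, so y_41 = 0.
The clause (y_43) is unit, so y_43 = 1.
Now (~y_43) is unsatisfied and unit — conflict.
That branch fails; take y_21 = 0 instead.
The clause (y_23) is unit, so y_23 = 1.
The clause (~y_13) is unit, so y_13 = 0.
The clause (~y_33) is unit, so y_33 = 0.
The clause (y_31) is unit, so y_31 = 1.
The clause (~y_41) is unit, so y_41 = 0.
The clause (y_43) is unit, so y_43 = 1.
Now (~y_43) is unsatisfied and unit — conflict.
Either choice for y_21 ends in contradiction.
That branch fails; take y_12 = 0 instead.
The clause (y_13) is unit, so y_13 = 1.
The clause (~y_23) is unit, so y_23 = 0.
The clause (~y_33) is unit, so y_33 = 0.
The clause (~y_43) is unit, so y_43 = 0.
Branch on y_21: set y_21 = 1.
The clause (~y_31) is unit, so y_31 = 0.
The clause (y_32) is unit, so y_32 = 1.
The clause (~y_41) is unit, so y_41 = 0.
The clause (y_42) is unit, so y_42 = 1.
Now (~y_42) is unsatisfied and unit — conflict.
That branch fails; take y_21 = 0 instead.
The clause (y_22) is unit, so y_22 = 1.
The clause (~y_32) is unit, so y_32 = 0.
The clause (y_31) is unit, so y_31 = 1.
The clause (~y_41) is unit, so y_41 = 0.
The clause (y_42) is unit, so y_42 = 1.
Now (~y_42) is unsatisfied and unit — conflict.
Either choice for y_21 ends in contradiction.
Either choice for y_12 ends in contradiction.
That branch fails; take y_11 = 1 instead.
The clause (~y_21) is unit, so y_21 = 0.
The clause (~y_31) is unit, so y_31 = 0.
The clause (~y_41) is unit, so y_41 = 0.
Branch on y_22: set y_22 = 1.
The clause (~y_12) is unit, so y_12 = 0.
The clause (~y_32) is unit, so y_32 = 0.
The clause (y_33) is unit, so y_33 = 1.
The clause (~y_42) is unit, so y_42 = 0.
The clause (y_43) is unit, so y_43 = 1.
Now (~y_43) is unsatisfied and unit — conflict.
That branch fails; take y_22 = 0 instead.
The clause (y_23) is unit, so y_23 = 1.
The clause (~y_13) is unit, so y_13 = 0.
The clause (~y_33) is unit, so y_33 = 0.
The clause (y_32) is unit, so y_32 = 1.
The clause (~y_12) is unit, so y_12 = 0.
The clause (~y_42) is unit, so y_42 = 0.
The clause (y_43) is unit, so y_43 = 1.
Now (~y_43) is unsatisfied and unit — conflict.
Either choice for y_22 ends in contradiction.
Either choice for y_11 ends in contradiction.

UNSATISFIABLE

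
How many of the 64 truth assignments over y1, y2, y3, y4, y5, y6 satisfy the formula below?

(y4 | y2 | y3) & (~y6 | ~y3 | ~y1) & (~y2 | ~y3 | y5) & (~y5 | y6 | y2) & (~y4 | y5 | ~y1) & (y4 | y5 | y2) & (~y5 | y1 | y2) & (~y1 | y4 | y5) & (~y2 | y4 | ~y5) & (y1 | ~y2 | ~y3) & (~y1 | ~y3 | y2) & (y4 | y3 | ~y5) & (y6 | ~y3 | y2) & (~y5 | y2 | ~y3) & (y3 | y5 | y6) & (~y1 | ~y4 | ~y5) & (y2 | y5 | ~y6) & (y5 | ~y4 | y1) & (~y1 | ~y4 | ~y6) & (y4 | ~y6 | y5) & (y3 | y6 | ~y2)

1

There are 2^6 = 64 truth assignments over (y1, y2, y3, y4, y5, y6).
Split on y1. With y1 = 1, the clauses containing y1 are satisfied and ~y1 drops from the rest; 0 of the 2^5 = 32 assignments to the other variables satisfy what remains.
With y1 = 0, by the same count on the reduced clause set, 1 assignment works.
Total: 0 + 1 = 1.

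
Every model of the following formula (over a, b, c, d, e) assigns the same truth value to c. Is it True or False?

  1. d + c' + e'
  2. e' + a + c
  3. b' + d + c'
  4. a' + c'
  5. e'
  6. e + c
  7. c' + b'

Suppose c = 0.
From the singleton clause (e'), e = 0.
Now (e) is unsatisfied and unit — conflict.
So every satisfying assignment has c = True.

True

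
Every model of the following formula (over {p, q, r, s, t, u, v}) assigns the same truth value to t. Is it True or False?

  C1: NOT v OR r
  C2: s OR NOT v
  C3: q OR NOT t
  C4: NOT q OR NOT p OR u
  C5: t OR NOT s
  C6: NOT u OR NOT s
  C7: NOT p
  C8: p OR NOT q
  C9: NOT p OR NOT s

Suppose t = true.
The clause (q) is unit, so q = true.
The clause (NOT p) is unit, so p = false.
But (p) is also a unit clause — contradiction.
So every satisfying assignment has t = False.

False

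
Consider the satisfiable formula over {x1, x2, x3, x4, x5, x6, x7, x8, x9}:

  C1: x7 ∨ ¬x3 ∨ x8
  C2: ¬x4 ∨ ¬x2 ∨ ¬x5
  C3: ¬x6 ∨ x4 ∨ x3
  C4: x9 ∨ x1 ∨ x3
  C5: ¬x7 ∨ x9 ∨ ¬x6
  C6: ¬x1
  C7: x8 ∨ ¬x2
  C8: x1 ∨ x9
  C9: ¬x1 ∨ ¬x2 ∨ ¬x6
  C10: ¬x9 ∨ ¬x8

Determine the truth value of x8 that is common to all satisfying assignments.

Suppose x8 = True.
(¬x1) alone gives x1 = False.
(x9) alone gives x9 = True.
That conflicts with the unit clause (¬x9).
So every satisfying assignment has x8 = False.

False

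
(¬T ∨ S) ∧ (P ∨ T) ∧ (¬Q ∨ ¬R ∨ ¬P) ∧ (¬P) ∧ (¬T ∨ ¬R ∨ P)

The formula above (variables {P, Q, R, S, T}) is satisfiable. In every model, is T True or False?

Suppose T = False.
Unit clause (P) forces P = True.
But (¬P) is also a unit clause — contradiction.
So every satisfying assignment has T = True.

True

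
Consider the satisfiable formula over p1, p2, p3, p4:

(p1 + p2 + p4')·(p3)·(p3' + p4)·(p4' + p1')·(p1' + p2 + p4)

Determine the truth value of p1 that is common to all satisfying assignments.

False

Suppose p1 = 1.
Unit clause (p3) forces p3 = 1.
Unit clause (p4) forces p4 = 1.
Now (p4') is unsatisfied and unit — conflict.
So every satisfying assignment has p1 = False.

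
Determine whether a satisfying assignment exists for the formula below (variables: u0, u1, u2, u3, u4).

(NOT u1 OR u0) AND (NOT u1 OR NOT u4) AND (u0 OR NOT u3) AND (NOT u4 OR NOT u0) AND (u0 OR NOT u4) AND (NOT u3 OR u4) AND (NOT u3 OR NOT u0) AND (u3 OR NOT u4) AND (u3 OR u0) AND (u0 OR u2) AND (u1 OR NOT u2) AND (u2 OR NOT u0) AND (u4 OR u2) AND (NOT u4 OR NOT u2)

Case u1 = true:
Unit clause (u0) forces u0 = true.
Unit clause (NOT u4) forces u4 = false.
Unit clause (NOT u3) forces u3 = false.
Unit clause (u2) forces u2 = true.
All clauses are satisfied.
A satisfying assignment: u0: true, u1: true, u2: true, u3: false, u4: false.

Satisfiable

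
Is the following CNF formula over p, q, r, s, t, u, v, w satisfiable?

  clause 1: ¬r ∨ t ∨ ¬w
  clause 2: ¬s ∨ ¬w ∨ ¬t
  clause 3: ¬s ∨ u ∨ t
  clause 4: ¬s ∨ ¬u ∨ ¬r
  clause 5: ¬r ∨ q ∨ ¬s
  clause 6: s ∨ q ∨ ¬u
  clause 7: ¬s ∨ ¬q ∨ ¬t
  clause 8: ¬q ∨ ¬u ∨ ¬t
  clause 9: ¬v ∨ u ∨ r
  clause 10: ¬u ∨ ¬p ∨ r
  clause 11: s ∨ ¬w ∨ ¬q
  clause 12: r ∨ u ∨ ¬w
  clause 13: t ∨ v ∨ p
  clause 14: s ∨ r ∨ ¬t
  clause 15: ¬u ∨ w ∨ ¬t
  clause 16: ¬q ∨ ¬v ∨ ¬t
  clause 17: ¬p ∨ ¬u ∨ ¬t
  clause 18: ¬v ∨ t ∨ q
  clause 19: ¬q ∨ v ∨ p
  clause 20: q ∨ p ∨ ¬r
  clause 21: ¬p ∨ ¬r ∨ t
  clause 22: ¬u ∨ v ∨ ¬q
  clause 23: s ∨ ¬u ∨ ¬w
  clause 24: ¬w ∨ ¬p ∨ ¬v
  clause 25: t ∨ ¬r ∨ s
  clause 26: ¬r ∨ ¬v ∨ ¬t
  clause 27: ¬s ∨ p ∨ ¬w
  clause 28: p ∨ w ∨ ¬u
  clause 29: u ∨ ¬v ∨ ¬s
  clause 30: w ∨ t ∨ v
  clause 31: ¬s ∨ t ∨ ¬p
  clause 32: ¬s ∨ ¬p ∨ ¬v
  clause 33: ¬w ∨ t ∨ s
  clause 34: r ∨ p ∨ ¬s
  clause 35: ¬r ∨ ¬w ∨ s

Yes

Suppose r = False.
Suppose v = False.
Suppose u = False.
(¬w) alone gives w = False.
(t) alone gives t = True.
(s) alone gives s = True.
(¬q) alone gives q = False.
(p) alone gives p = True.
Every clause now holds.
A satisfying assignment: p: True; q: False; r: False; s: True; t: True; u: False; v: False; w: False.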